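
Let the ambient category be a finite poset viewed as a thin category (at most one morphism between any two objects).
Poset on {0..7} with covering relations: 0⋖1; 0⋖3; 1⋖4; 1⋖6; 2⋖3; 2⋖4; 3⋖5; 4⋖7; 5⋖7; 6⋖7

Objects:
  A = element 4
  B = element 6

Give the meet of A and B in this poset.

Lower bounds of A=4 and B=6: {0,1}
  0 ≤ 1
  1 ≤ 1
glb = 1

Answer: A∧B = 1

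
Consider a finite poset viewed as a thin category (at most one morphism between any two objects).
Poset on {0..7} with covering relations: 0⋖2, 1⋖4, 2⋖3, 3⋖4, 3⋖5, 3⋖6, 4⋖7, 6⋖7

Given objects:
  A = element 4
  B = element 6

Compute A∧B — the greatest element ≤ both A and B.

Lower bounds of A=4 and B=6: {0,2,3}
  0 ≤ 3
  2 ≤ 3
  3 ≤ 3
glb = 3

Answer: A∧B = 3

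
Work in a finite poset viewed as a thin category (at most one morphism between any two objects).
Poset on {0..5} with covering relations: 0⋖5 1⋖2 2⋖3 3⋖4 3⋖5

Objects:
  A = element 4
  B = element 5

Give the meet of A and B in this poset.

Lower bounds of A=4 and B=5: {1,2,3}
  1 ⊑ 3
  2 ⊑ 3
  3 ⊑ 3
glb = 3

Answer: A∧B = 3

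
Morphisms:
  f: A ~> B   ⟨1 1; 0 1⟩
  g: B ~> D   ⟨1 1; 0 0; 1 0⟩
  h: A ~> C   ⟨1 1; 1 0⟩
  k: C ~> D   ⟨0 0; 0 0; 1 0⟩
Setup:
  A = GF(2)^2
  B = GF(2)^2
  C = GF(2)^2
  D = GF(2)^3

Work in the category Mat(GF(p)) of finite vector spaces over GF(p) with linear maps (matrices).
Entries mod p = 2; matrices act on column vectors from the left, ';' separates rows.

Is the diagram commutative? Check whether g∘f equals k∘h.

Answer: DOES NOT COMMUTE

Trace:
Along f;g (path 1):
  e0=⟨1,0⟩ f~>⟨1,0⟩ g~>⟨1,0,1⟩
  e1=⟨0,1⟩ f~>⟨1,1⟩ g~>⟨0,0,1⟩
  result₁ = ⟨1 0; 0 0; 1 1⟩
Along h;k (path 2):
  e0=⟨1,0⟩ h~>⟨1,1⟩ k~>⟨0,0,1⟩
  e1=⟨0,1⟩ h~>⟨1,0⟩ k~>⟨0,0,1⟩
  result₂ = ⟨0 0; 0 0; 1 1⟩
Equal? distinct morphisms ✗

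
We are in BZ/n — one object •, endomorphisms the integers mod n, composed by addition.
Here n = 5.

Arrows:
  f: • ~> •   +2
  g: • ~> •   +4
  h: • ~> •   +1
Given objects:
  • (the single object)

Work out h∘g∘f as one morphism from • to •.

Answer: +2

Work:
  0 +2≡2 +4≡1 +1≡2  (mod 5)
composite: +2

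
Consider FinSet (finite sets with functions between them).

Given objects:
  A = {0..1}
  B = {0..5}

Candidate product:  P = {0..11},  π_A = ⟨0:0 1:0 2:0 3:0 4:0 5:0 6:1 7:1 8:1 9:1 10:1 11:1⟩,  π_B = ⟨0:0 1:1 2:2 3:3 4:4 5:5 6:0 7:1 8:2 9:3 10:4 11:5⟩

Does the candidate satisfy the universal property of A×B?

Answer: VALID PRODUCT

Work:
|A|·|B| = 2·6 = 12;  |P| = 12
Check the pairing map k ↦ (π_A(k), π_B(k)):
  0 : (0,0)
  1 : (0,1)
  2 : (0,2)
  3 : (0,3)
  4 : (0,4)
  5 : (0,5)
  6 : (1,0)
  7 : (1,1)
  8 : (1,2)
  9 : (1,3)
  10 : (1,4)
  11 : (1,5)
distinct pairs in image: 12 / 12 needed
  → bijection onto A×B; projections well-typed.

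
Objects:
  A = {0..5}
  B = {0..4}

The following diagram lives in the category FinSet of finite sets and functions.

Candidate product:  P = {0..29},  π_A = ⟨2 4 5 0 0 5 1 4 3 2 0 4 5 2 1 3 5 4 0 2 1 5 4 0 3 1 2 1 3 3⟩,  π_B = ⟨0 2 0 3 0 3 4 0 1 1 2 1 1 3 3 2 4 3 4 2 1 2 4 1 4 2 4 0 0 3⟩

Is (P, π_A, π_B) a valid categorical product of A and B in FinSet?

Answer: VALID PRODUCT

Trace:
|A|·|B| = 6·5 = 30;  |P| = 30
Check the pairing map k ↦ (π_A(k), π_B(k)):
  0 : (2,0)
  1 : (4,2)
  2 : (5,0)
  3 : (0,3)
  4 : (0,0)
  5 : (5,3)
  6 : (1,4)
  7 : (4,0)
  8 : (3,1)
  9 : (2,1)
  10 : (0,2)
  11 : (4,1)
  12 : (5,1)
  13 : (2,3)
  14 : (1,3)
  15 : (3,2)
  16 : (5,4)
  17 : (4,3)
  18 : (0,4)
  19 : (2,2)
  20 : (1,1)
  21 : (5,2)
  22 : (4,4)
  23 : (0,1)
  24 : (3,4)
  25 : (1,2)
  26 : (2,4)
  27 : (1,0)
  28 : (3,0)
  29 : (3,3)
distinct pairs in image: 30 / 30 needed
  → bijection onto A×B; projections well-typed.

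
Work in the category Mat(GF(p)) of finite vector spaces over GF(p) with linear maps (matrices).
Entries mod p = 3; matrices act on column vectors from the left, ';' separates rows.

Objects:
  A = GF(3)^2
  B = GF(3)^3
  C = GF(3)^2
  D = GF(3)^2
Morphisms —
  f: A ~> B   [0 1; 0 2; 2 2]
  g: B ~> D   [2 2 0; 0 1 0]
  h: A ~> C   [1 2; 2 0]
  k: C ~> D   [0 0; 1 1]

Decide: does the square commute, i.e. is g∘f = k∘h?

1) trace f;g:
  e0=[1,0] f~>[0,0,2] g~>[0,0]
  e1=[0,1] f~>[1,2,2] g~>[0,2]
  ⟦path⟧₁ = [0 0; 0 2]
2) trace h;k:
  e0=[1,0] h~>[1,2] k~>[0,0]
  e1=[0,1] h~>[2,0] k~>[0,2]
  ⟦path⟧₂ = [0 0; 0 2]
Equal? same morphism ✓

Answer: COMMUTES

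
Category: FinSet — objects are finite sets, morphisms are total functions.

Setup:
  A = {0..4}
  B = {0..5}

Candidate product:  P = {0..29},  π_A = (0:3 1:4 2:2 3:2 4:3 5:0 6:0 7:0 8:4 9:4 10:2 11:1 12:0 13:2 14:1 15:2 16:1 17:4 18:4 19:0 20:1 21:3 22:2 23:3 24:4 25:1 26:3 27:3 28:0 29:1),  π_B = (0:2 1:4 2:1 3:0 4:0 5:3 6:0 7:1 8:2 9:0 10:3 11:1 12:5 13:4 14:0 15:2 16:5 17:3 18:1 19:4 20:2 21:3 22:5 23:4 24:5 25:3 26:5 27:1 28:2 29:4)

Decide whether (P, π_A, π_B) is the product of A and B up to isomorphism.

|A|·|B| = 5·6 = 30;  |P| = 30
Check the pairing map k ↦ (π_A(k), π_B(k)):
  0 : (3,2)
  1 : (4,4)
  2 : (2,1)
  3 : (2,0)
  4 : (3,0)
  5 : (0,3)
  6 : (0,0)
  7 : (0,1)
  8 : (4,2)
  9 : (4,0)
  10 : (2,3)
  11 : (1,1)
  12 : (0,5)
  13 : (2,4)
  14 : (1,0)
  15 : (2,2)
  16 : (1,5)
  17 : (4,3)
  18 : (4,1)
  19 : (0,4)
  20 : (1,2)
  21 : (3,3)
  22 : (2,5)
  23 : (3,4)
  24 : (4,5)
  25 : (1,3)
  26 : (3,5)
  27 : (3,1)
  28 : (0,2)
  29 : (1,4)
distinct pairs in image: 30 / 30 needed
  → bijection onto A×B; projections well-typed.

Answer: VALID PRODUCT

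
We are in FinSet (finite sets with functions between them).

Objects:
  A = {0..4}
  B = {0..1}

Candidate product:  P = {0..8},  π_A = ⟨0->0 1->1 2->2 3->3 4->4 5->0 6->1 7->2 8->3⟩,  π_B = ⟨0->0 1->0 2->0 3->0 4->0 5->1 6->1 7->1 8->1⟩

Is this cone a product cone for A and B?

Answer: NOT A VALID PRODUCT — |P|=9 ≠ |A|·|B|=10

Trace:
|A|·|B| = 5·2 = 10;  |P| = 9
  → cardinalities differ; no bijection possible.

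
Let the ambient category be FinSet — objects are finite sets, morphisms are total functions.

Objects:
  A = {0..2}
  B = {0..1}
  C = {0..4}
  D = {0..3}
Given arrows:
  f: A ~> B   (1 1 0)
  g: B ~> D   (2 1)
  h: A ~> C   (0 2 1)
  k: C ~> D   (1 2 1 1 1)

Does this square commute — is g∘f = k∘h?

1) trace f;g:
  0 f~>1 g~>1
  1 f~>1 g~>1
  2 f~>0 g~>2
  result₁ = (1 1 2)
2) trace h;k:
  0 h~>0 k~>1
  1 h~>2 k~>1
  2 h~>1 k~>2
  result₂ = (1 1 2)
Equal? YES — commutes

Answer: COMMUTES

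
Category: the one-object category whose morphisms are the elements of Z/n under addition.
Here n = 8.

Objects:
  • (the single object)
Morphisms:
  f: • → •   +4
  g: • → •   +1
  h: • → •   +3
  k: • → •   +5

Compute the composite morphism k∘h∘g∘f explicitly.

Answer: +5

Trace:
  0 +4≡4 +1≡5 +3≡0 +5≡5  (mod 8)
composite: +5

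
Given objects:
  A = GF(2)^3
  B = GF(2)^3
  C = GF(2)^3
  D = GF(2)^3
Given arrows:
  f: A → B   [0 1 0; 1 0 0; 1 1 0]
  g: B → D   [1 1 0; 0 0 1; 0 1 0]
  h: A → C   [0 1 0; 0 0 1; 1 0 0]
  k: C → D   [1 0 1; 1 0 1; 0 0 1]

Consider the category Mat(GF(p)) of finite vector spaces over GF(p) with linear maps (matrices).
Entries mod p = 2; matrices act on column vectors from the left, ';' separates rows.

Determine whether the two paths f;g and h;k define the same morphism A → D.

Answer: COMMUTES

Trace:
1) trace f;g:
  e0=(1,0,0) f→(0,1,1) g→(1,1,1)
  e1=(0,1,0) f→(1,0,1) g→(1,1,0)
  e2=(0,0,1) f→(0,0,0) g→(0,0,0)
  result₁ = [1 1 0; 1 1 0; 1 0 0]
2) trace h;k:
  e0=(1,0,0) h→(0,0,1) k→(1,1,1)
  e1=(0,1,0) h→(1,0,0) k→(1,1,0)
  e2=(0,0,1) h→(0,1,0) k→(0,0,0)
  result₂ = [1 1 0; 1 1 0; 1 0 0]
Equal? equal; square commutes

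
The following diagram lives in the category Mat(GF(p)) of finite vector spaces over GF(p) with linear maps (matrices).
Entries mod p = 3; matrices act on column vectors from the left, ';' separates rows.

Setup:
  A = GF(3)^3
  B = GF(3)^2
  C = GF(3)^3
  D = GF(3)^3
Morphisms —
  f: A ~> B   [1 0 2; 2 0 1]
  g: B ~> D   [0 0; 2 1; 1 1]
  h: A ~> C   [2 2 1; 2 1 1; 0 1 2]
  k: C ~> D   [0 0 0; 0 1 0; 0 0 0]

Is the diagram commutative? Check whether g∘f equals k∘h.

Path 1 = f;g:
  e0=[1,0,0] f~>[1,2] g~>[0,1,0]
  e1=[0,1,0] f~>[0,0] g~>[0,0,0]
  e2=[0,0,1] f~>[2,1] g~>[0,2,0]
  composite₁ = [0 0 0; 1 0 2; 0 0 0]
Path 2 = h;k:
  e0=[1,0,0] h~>[2,2,0] k~>[0,2,0]
  e1=[0,1,0] h~>[2,1,1] k~>[0,1,0]
  e2=[0,0,1] h~>[1,1,2] k~>[0,1,0]
  composite₂ = [0 0 0; 2 1 1; 0 0 0]
Equal? differ; not commutative

Answer: DOES NOT COMMUTE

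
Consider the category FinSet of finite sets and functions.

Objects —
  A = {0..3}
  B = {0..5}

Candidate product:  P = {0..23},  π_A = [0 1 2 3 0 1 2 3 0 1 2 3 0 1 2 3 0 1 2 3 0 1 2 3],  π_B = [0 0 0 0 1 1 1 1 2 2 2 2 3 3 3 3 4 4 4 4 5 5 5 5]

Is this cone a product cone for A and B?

|A|·|B| = 4·6 = 24;  |P| = 24
Check the pairing map k ↦ (π_A(k), π_B(k)):
  0 : (0,0)
  1 : (1,0)
  2 : (2,0)
  3 : (3,0)
  4 : (0,1)
  5 : (1,1)
  6 : (2,1)
  7 : (3,1)
  8 : (0,2)
  9 : (1,2)
  10 : (2,2)
  11 : (3,2)
  12 : (0,3)
  13 : (1,3)
  14 : (2,3)
  15 : (3,3)
  16 : (0,4)
  17 : (1,4)
  18 : (2,4)
  19 : (3,4)
  20 : (0,5)
  21 : (1,5)
  22 : (2,5)
  23 : (3,5)
distinct pairs in image: 24 / 24 needed
  → bijection onto A×B; projections well-typed.

Answer: VALID PRODUCT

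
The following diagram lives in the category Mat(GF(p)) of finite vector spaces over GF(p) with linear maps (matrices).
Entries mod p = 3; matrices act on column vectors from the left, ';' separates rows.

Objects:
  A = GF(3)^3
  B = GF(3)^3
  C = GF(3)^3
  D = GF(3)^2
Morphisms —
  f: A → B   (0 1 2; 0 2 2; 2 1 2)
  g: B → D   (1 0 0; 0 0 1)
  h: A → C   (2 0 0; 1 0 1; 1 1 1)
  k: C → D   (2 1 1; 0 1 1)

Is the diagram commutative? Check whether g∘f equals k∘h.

Answer: COMMUTES

Derivation:
Along f;g (path 1):
  e0=(1,0,0) f→(0,0,2) g→(0,2)
  e1=(0,1,0) f→(1,2,1) g→(1,1)
  e2=(0,0,1) f→(2,2,2) g→(2,2)
  result₁ = (0 1 2; 2 1 2)
Along h;k (path 2):
  e0=(1,0,0) h→(2,1,1) k→(0,2)
  e1=(0,1,0) h→(0,0,1) k→(1,1)
  e2=(0,0,1) h→(0,1,1) k→(2,2)
  result₂ = (0 1 2; 2 1 2)
Equal? same morphism ✓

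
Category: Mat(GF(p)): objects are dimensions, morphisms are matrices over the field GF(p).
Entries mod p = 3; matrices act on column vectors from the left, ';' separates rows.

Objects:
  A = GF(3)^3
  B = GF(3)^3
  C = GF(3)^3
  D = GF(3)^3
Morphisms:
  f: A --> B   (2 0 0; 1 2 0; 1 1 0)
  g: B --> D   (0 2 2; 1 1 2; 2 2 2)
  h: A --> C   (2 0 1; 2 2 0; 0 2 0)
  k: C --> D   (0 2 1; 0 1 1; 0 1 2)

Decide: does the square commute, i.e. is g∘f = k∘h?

Answer: COMMUTES

Derivation:
1) trace f;g:
  e0=(1,0,0) f-->(2,1,1) g-->(1,2,2)
  e1=(0,1,0) f-->(0,2,1) g-->(0,1,0)
  e2=(0,0,1) f-->(0,0,0) g-->(0,0,0)
  result₁ = (1 0 0; 2 1 0; 2 0 0)
2) trace h;k:
  e0=(1,0,0) h-->(2,2,0) k-->(1,2,2)
  e1=(0,1,0) h-->(0,2,2) k-->(0,1,0)
  e2=(0,0,1) h-->(1,0,0) k-->(0,0,0)
  result₂ = (1 0 0; 2 1 0; 2 0 0)
Equal? same morphism ✓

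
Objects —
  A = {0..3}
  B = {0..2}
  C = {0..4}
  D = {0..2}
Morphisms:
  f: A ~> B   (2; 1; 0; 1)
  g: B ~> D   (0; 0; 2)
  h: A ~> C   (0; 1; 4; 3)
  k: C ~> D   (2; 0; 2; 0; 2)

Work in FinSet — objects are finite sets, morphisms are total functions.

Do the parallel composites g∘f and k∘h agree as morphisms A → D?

Path 1 = f;g:
  0 f~>2 g~>2
  1 f~>1 g~>0
  2 f~>0 g~>0
  3 f~>1 g~>0
  result₁ = (2; 0; 0; 0)
Path 2 = h;k:
  0 h~>0 k~>2
  1 h~>1 k~>0
  2 h~>4 k~>2
  3 h~>3 k~>0
  result₂ = (2; 0; 2; 0)
Equal? differ; not commutative

Answer: DOES NOT COMMUTE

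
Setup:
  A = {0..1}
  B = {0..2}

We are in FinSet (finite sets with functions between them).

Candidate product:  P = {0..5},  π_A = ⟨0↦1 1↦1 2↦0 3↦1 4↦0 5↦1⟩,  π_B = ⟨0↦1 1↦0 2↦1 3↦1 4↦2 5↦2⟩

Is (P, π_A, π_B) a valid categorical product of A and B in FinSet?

|A|·|B| = 2·3 = 6;  |P| = 6
Check the pairing map k ↦ (π_A(k), π_B(k)):
  0 ↦ (1,1)
  1 ↦ (1,0)
  2 ↦ (0,1)
  3 ↦ (1,1)  ✗ repeats pair of k=0
  4 ↦ (0,2)
  5 ↦ (1,2)
distinct pairs in image: 5 / 6 needed
  → (1,1) hit at k=0 and k=3

Answer: NOT A VALID PRODUCT — duplicate pair at indices 3,0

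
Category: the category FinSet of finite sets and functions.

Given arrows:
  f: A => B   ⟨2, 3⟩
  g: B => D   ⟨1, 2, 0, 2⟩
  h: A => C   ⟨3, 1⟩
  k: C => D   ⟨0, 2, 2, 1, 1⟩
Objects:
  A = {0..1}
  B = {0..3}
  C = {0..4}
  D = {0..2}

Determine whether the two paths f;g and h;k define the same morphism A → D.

Answer: DOES NOT COMMUTE

Derivation:
Path 1 = f;g:
  0 f=>2 g=>0
  1 f=>3 g=>2
  result₁ = ⟨0, 2⟩
Path 2 = h;k:
  0 h=>3 k=>1
  1 h=>1 k=>2
  result₂ = ⟨1, 2⟩
Equal? distinct morphisms ✗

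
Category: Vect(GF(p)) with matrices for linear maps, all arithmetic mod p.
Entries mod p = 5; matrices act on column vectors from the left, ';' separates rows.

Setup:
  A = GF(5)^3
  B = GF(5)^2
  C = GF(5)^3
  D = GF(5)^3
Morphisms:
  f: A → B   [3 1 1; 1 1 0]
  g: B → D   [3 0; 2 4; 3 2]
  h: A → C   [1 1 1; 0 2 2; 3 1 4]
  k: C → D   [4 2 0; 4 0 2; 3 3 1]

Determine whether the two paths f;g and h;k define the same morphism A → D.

Answer: COMMUTES

Derivation:
1) trace f;g:
  e0=(1,0,0) f→(3,1) g→(4,0,1)
  e1=(0,1,0) f→(1,1) g→(3,1,0)
  e2=(0,0,1) f→(1,0) g→(3,2,3)
  result₁ = [4 3 3; 0 1 2; 1 0 3]
2) trace h;k:
  e0=(1,0,0) h→(1,0,3) k→(4,0,1)
  e1=(0,1,0) h→(1,2,1) k→(3,1,0)
  e2=(0,0,1) h→(1,2,4) k→(3,2,3)
  result₂ = [4 3 3; 0 1 2; 1 0 3]
Equal? same morphism ✓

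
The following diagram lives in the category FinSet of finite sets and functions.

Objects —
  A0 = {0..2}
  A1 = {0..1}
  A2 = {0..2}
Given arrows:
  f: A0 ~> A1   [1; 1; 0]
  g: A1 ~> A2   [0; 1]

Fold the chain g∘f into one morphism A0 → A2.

  0 f~>1 g~>1
  1 f~>1 g~>1
  2 f~>0 g~>0
result: [1; 1; 0]

Answer: [1; 1; 0]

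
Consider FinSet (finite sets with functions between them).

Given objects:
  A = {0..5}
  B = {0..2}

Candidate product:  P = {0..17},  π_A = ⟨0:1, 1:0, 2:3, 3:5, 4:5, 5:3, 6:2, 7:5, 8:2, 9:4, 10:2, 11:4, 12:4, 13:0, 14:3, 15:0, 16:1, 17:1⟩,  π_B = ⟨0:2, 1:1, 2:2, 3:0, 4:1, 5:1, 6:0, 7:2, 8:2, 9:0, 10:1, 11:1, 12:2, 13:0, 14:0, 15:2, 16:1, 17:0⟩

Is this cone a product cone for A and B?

|A|·|B| = 6·3 = 18;  |P| = 18
Check the pairing map k ↦ (π_A(k), π_B(k)):
  0 : (1,2)
  1 : (0,1)
  2 : (3,2)
  3 : (5,0)
  4 : (5,1)
  5 : (3,1)
  6 : (2,0)
  7 : (5,2)
  8 : (2,2)
  9 : (4,0)
  10 : (2,1)
  11 : (4,1)
  12 : (4,2)
  13 : (0,0)
  14 : (3,0)
  15 : (0,2)
  16 : (1,1)
  17 : (1,0)
distinct pairs in image: 18 / 18 needed
  → bijection onto A×B; projections well-typed.

Answer: VALID PRODUCT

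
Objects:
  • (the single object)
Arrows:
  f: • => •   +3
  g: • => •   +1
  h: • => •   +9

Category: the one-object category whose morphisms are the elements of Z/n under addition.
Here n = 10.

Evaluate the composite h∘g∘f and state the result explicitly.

Answer: +3

Work:
  0 +3≡3 +1≡4 +9≡3  (mod 10)
composite: +3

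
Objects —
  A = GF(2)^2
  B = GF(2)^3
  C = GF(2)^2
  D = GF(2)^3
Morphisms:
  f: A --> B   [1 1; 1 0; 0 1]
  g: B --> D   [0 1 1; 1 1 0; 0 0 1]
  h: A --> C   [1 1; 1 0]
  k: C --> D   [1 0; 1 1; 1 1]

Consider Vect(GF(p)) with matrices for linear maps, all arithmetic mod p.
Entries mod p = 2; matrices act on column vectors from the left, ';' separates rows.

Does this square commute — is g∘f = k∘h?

Answer: COMMUTES

Derivation:
Along f;g (path 1):
  e0=(1,0) f-->(1,1,0) g-->(1,0,0)
  e1=(0,1) f-->(1,0,1) g-->(1,1,1)
  ⟦path⟧₁ = [1 1; 0 1; 0 1]
Along h;k (path 2):
  e0=(1,0) h-->(1,1) k-->(1,0,0)
  e1=(0,1) h-->(1,0) k-->(1,1,1)
  ⟦path⟧₂ = [1 1; 0 1; 0 1]
Equal? YES — commutes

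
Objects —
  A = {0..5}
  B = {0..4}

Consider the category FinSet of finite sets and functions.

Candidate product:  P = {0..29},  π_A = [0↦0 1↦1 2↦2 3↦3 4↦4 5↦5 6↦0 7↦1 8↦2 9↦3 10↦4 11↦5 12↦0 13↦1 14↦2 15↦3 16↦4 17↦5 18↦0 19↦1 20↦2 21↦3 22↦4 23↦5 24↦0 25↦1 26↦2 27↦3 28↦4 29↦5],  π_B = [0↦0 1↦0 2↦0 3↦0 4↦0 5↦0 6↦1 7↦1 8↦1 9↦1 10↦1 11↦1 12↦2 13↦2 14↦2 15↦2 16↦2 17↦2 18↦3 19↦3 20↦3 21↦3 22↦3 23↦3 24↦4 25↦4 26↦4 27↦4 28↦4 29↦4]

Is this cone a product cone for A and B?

|A|·|B| = 6·5 = 30;  |P| = 30
Check the pairing map k ↦ (π_A(k), π_B(k)):
  0 ↦ (0,0)
  1 ↦ (1,0)
  2 ↦ (2,0)
  3 ↦ (3,0)
  4 ↦ (4,0)
  5 ↦ (5,0)
  6 ↦ (0,1)
  7 ↦ (1,1)
  8 ↦ (2,1)
  9 ↦ (3,1)
  10 ↦ (4,1)
  11 ↦ (5,1)
  12 ↦ (0,2)
  13 ↦ (1,2)
  14 ↦ (2,2)
  15 ↦ (3,2)
  16 ↦ (4,2)
  17 ↦ (5,2)
  18 ↦ (0,3)
  19 ↦ (1,3)
  20 ↦ (2,3)
  21 ↦ (3,3)
  22 ↦ (4,3)
  23 ↦ (5,3)
  24 ↦ (0,4)
  25 ↦ (1,4)
  26 ↦ (2,4)
  27 ↦ (3,4)
  28 ↦ (4,4)
  29 ↦ (5,4)
distinct pairs in image: 30 / 30 needed
  → bijection onto A×B; projections well-typed.

Answer: VALID PRODUCT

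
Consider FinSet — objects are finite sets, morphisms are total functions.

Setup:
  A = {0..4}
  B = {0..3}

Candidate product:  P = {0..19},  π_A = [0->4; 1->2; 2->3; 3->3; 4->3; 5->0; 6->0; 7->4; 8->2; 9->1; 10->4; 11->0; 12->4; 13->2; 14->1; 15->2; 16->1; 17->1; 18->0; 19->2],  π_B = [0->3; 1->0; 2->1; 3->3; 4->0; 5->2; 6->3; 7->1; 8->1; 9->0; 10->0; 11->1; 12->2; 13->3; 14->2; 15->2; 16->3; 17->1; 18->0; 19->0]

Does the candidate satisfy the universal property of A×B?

|A|·|B| = 5·4 = 20;  |P| = 20
Check the pairing map k ↦ (π_A(k), π_B(k)):
  0 -> (4,3)
  1 -> (2,0)
  2 -> (3,1)
  3 -> (3,3)
  4 -> (3,0)
  5 -> (0,2)
  6 -> (0,3)
  7 -> (4,1)
  8 -> (2,1)
  9 -> (1,0)
  10 -> (4,0)
  11 -> (0,1)
  12 -> (4,2)
  13 -> (2,3)
  14 -> (1,2)
  15 -> (2,2)
  16 -> (1,3)
  17 -> (1,1)
  18 -> (0,0)
  19 -> (2,0)  ✗ repeats pair of k=1
distinct pairs in image: 19 / 20 needed
  → (2,0) hit at k=1 and k=19

Answer: NOT A VALID PRODUCT — duplicate pair at indices 19,1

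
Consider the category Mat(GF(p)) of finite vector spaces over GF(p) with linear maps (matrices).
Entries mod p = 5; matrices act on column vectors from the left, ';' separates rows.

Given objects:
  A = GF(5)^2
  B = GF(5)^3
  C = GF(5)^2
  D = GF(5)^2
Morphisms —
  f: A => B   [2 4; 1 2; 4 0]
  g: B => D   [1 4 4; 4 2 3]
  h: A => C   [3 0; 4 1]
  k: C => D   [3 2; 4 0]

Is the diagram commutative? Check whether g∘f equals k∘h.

Answer: COMMUTES

Derivation:
1) trace f;g:
  e0=⟨1,0⟩ f=>⟨2,1,4⟩ g=>⟨2,2⟩
  e1=⟨0,1⟩ f=>⟨4,2,0⟩ g=>⟨2,0⟩
  composite₁ = [2 2; 2 0]
2) trace h;k:
  e0=⟨1,0⟩ h=>⟨3,4⟩ k=>⟨2,2⟩
  e1=⟨0,1⟩ h=>⟨0,1⟩ k=>⟨2,0⟩
  composite₂ = [2 2; 2 0]
Equal? equal; square commutes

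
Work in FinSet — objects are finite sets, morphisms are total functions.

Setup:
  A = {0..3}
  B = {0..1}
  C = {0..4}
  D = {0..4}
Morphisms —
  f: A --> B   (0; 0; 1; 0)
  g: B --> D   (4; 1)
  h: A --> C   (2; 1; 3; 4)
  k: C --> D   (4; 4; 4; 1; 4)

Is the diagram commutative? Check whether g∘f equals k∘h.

Answer: COMMUTES

Work:
Along f;g (path 1):
  0 f-->0 g-->4
  1 f-->0 g-->4
  2 f-->1 g-->1
  3 f-->0 g-->4
  composite₁ = (4; 4; 1; 4)
Along h;k (path 2):
  0 h-->2 k-->4
  1 h-->1 k-->4
  2 h-->3 k-->1
  3 h-->4 k-->4
  composite₂ = (4; 4; 1; 4)
Equal? same morphism ✓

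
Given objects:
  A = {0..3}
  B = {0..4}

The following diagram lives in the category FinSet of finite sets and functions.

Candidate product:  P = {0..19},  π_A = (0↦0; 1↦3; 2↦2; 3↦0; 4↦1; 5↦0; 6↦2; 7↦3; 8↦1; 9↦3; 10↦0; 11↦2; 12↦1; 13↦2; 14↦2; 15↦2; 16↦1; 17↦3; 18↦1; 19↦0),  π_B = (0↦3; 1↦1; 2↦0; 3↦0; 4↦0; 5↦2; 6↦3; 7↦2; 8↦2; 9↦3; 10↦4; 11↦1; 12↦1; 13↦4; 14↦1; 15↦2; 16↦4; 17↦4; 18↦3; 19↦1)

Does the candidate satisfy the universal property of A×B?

|A|·|B| = 4·5 = 20;  |P| = 20
Check the pairing map k ↦ (π_A(k), π_B(k)):
  0 ↦ (0,3)
  1 ↦ (3,1)
  2 ↦ (2,0)
  3 ↦ (0,0)
  4 ↦ (1,0)
  5 ↦ (0,2)
  6 ↦ (2,3)
  7 ↦ (3,2)
  8 ↦ (1,2)
  9 ↦ (3,3)
  10 ↦ (0,4)
  11 ↦ (2,1)
  12 ↦ (1,1)
  13 ↦ (2,4)
  14 ↦ (2,1)  ✗ repeats pair of k=11
  15 ↦ (2,2)
  16 ↦ (1,4)
  17 ↦ (3,4)
  18 ↦ (1,3)
  19 ↦ (0,1)
distinct pairs in image: 19 / 20 needed
  → (2,1) hit at k=11 and k=14

Answer: NOT A VALID PRODUCT — duplicate pair at indices 11,14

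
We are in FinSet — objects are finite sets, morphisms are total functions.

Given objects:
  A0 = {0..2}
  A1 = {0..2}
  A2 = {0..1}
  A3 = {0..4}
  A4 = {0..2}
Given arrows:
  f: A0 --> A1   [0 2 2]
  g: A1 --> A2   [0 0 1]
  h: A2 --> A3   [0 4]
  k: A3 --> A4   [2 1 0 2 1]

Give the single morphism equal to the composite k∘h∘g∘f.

Answer: [2 1 1]

Work:
  0 f-->0 g-->0 h-->0 k-->2
  1 f-->2 g-->1 h-->4 k-->1
  2 f-->2 g-->1 h-->4 k-->1
result: [2 1 1]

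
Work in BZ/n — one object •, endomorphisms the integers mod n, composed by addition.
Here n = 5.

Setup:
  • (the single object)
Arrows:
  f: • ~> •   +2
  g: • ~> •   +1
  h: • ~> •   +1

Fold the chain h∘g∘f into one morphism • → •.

  0 +2≡2 +1≡3 +1≡4  (mod 5)
composite: +4

Answer: +4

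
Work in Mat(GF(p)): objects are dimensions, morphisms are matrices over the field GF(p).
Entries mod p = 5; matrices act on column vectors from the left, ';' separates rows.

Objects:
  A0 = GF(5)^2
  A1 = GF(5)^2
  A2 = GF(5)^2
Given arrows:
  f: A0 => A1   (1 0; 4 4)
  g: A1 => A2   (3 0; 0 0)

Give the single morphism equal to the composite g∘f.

  e0=⟨1,0⟩ f=>⟨1,4⟩ g=>⟨3,0⟩
  e1=⟨0,1⟩ f=>⟨0,4⟩ g=>⟨0,0⟩
result: (3 0; 0 0)

Answer: (3 0; 0 0)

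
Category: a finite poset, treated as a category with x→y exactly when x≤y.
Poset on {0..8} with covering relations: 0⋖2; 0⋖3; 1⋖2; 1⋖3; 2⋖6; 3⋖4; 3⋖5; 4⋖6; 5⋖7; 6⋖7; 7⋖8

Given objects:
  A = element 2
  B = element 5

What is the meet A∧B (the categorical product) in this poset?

Answer: NO MEET EXISTS

Work:
{x : x≤A ∧ x≤B} = {0,1}  (A=2, B=5)
  maximal lower bounds 0 and 1 are incomparable: neither 0≤1 nor 1≤0
→ no greatest lower bound exists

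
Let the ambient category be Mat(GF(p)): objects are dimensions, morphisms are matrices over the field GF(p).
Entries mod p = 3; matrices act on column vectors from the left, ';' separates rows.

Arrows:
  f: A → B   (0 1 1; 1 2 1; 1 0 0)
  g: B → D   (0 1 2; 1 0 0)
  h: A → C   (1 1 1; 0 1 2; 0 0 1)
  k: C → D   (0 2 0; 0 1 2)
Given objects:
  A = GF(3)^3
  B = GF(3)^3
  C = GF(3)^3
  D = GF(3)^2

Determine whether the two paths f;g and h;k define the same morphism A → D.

Along f;g (path 1):
  e0=[1,0,0] f→[0,1,1] g→[0,0]
  e1=[0,1,0] f→[1,2,0] g→[2,1]
  e2=[0,0,1] f→[1,1,0] g→[1,1]
  ⟦path⟧₁ = (0 2 1; 0 1 1)
Along h;k (path 2):
  e0=[1,0,0] h→[1,0,0] k→[0,0]
  e1=[0,1,0] h→[1,1,0] k→[2,1]
  e2=[0,0,1] h→[1,2,1] k→[1,1]
  ⟦path⟧₂ = (0 2 1; 0 1 1)
Equal? YES — commutes

Answer: COMMUTES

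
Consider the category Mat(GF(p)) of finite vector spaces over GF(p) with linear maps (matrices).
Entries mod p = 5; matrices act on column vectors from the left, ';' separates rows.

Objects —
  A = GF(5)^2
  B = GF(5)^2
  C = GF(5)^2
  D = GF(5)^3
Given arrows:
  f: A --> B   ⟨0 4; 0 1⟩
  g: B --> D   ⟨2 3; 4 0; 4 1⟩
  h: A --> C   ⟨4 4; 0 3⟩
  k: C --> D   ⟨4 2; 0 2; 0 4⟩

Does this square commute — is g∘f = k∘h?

Along f;g (path 1):
  e0=⟨1,0⟩ f-->⟨0,0⟩ g-->⟨0,0,0⟩
  e1=⟨0,1⟩ f-->⟨4,1⟩ g-->⟨1,1,2⟩
  composite₁ = ⟨0 1; 0 1; 0 2⟩
Along h;k (path 2):
  e0=⟨1,0⟩ h-->⟨4,0⟩ k-->⟨1,0,0⟩
  e1=⟨0,1⟩ h-->⟨4,3⟩ k-->⟨2,1,2⟩
  composite₂ = ⟨1 2; 0 1; 0 2⟩
Equal? distinct morphisms ✗

Answer: DOES NOT COMMUTE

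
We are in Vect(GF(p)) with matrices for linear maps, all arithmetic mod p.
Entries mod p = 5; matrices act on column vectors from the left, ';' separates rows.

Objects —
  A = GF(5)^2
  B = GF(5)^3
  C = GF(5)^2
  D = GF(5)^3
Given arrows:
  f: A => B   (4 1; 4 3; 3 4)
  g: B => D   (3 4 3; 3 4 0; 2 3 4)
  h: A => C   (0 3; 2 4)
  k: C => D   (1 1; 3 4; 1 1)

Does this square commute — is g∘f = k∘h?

Answer: COMMUTES

Work:
Along f;g (path 1):
  e0=[1,0] f=>[4,4,3] g=>[2,3,2]
  e1=[0,1] f=>[1,3,4] g=>[2,0,2]
  composite₁ = (2 2; 3 0; 2 2)
Along h;k (path 2):
  e0=[1,0] h=>[0,2] k=>[2,3,2]
  e1=[0,1] h=>[3,4] k=>[2,0,2]
  composite₂ = (2 2; 3 0; 2 2)
Equal? same morphism ✓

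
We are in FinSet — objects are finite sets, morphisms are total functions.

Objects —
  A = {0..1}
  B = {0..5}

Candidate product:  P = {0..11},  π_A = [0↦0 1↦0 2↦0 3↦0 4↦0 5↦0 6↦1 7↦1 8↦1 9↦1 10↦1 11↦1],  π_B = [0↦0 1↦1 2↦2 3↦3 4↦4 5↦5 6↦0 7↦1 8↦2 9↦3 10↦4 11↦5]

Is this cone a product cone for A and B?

Answer: VALID PRODUCT

Trace:
|A|·|B| = 2·6 = 12;  |P| = 12
Check the pairing map k ↦ (π_A(k), π_B(k)):
  0 ↦ (0,0)
  1 ↦ (0,1)
  2 ↦ (0,2)
  3 ↦ (0,3)
  4 ↦ (0,4)
  5 ↦ (0,5)
  6 ↦ (1,0)
  7 ↦ (1,1)
  8 ↦ (1,2)
  9 ↦ (1,3)
  10 ↦ (1,4)
  11 ↦ (1,5)
distinct pairs in image: 12 / 12 needed
  → bijection onto A×B; projections well-typed.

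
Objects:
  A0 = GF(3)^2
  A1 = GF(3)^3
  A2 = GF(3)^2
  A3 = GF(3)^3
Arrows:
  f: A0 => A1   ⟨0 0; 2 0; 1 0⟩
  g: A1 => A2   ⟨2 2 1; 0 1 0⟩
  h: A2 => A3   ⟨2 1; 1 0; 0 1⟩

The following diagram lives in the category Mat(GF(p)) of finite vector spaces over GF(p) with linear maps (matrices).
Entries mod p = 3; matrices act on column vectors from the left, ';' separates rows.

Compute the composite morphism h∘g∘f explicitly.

Answer: ⟨0 0; 2 0; 2 0⟩

Derivation:
  e0=(1,0) f=>(0,2,1) g=>(2,2) h=>(0,2,2)
  e1=(0,1) f=>(0,0,0) g=>(0,0) h=>(0,0,0)
⟦path⟧: ⟨0 0; 2 0; 2 0⟩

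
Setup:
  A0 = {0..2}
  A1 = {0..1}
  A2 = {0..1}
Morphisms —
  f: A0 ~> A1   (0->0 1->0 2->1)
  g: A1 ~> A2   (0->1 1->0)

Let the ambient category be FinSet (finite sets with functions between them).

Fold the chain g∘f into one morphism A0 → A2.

Answer: (0->1 1->1 2->0)

Derivation:
  0 f~>0 g~>1
  1 f~>0 g~>1
  2 f~>1 g~>0
⟦path⟧: (0->1 1->1 2->0)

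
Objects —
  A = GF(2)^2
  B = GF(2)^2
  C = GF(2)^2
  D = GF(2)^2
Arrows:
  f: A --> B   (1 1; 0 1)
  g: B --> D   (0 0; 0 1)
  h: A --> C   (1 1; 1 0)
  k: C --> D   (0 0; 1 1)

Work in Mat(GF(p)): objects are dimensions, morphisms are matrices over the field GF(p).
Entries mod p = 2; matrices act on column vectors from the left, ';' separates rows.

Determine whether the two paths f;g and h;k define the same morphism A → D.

Path 1 = f;g:
  e0=[1,0] f-->[1,0] g-->[0,0]
  e1=[0,1] f-->[1,1] g-->[0,1]
  composite₁ = (0 0; 0 1)
Path 2 = h;k:
  e0=[1,0] h-->[1,1] k-->[0,0]
  e1=[0,1] h-->[1,0] k-->[0,1]
  composite₂ = (0 0; 0 1)
Equal? YES — commutes

Answer: COMMUTES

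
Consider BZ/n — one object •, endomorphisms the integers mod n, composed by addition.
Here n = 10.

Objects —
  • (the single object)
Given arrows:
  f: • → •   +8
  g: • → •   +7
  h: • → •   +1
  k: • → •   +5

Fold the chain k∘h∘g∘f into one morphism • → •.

Answer: +1

Derivation:
  0 +8≡8 +7≡5 +1≡6 +5≡1  (mod 10)
result: +1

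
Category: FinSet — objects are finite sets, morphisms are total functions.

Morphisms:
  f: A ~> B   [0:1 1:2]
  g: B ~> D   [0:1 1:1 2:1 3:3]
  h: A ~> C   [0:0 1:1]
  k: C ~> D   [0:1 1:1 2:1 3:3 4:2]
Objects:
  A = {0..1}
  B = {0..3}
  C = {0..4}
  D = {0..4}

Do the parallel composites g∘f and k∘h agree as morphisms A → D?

1) trace f;g:
  0 f~>1 g~>1
  1 f~>2 g~>1
  composite₁ = [0:1 1:1]
2) trace h;k:
  0 h~>0 k~>1
  1 h~>1 k~>1
  composite₂ = [0:1 1:1]
Equal? equal; square commutes

Answer: COMMUTES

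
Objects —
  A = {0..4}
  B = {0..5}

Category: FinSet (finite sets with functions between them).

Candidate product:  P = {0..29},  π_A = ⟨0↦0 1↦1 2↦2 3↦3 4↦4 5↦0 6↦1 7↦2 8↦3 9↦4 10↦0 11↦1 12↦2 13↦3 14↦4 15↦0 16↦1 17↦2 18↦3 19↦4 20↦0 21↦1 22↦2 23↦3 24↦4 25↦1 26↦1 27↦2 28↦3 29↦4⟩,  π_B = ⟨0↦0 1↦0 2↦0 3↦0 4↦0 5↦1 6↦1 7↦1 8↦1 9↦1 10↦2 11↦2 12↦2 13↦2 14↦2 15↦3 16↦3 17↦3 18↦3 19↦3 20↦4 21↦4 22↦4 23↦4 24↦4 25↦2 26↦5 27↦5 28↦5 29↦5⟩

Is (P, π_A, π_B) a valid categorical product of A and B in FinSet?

Answer: NOT A VALID PRODUCT — duplicate pair at indices 11,25

Derivation:
|A|·|B| = 5·6 = 30;  |P| = 30
Check the pairing map k ↦ (π_A(k), π_B(k)):
  0 ↦ (0,0)
  1 ↦ (1,0)
  2 ↦ (2,0)
  3 ↦ (3,0)
  4 ↦ (4,0)
  5 ↦ (0,1)
  6 ↦ (1,1)
  7 ↦ (2,1)
  8 ↦ (3,1)
  9 ↦ (4,1)
  10 ↦ (0,2)
  11 ↦ (1,2)
  12 ↦ (2,2)
  13 ↦ (3,2)
  14 ↦ (4,2)
  15 ↦ (0,3)
  16 ↦ (1,3)
  17 ↦ (2,3)
  18 ↦ (3,3)
  19 ↦ (4,3)
  20 ↦ (0,4)
  21 ↦ (1,4)
  22 ↦ (2,4)
  23 ↦ (3,4)
  24 ↦ (4,4)
  25 ↦ (1,2)  ✗ repeats pair of k=11
  26 ↦ (1,5)
  27 ↦ (2,5)
  28 ↦ (3,5)
  29 ↦ (4,5)
distinct pairs in image: 29 / 30 needed
  → (1,2) hit at k=11 and k=25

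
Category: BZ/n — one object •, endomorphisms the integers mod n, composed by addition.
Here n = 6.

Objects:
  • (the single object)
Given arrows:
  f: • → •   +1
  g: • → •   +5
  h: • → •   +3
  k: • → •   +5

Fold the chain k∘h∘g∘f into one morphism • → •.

  0 +1≡1 +5≡0 +3≡3 +5≡2  (mod 6)
composite: +2

Answer: +2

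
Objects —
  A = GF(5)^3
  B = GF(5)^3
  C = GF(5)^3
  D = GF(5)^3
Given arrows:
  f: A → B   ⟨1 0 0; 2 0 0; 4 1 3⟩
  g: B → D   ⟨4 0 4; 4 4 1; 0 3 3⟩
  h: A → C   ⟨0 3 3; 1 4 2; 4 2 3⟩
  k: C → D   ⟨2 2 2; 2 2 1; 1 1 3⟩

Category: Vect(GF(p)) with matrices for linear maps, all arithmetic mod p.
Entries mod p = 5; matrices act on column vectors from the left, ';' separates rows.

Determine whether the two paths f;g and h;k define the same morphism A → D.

Along f;g (path 1):
  e0=(1,0,0) f→(1,2,4) g→(0,1,3)
  e1=(0,1,0) f→(0,0,1) g→(4,1,3)
  e2=(0,0,1) f→(0,0,3) g→(2,3,4)
  ⟦path⟧₁ = ⟨0 4 2; 1 1 3; 3 3 4⟩
Along h;k (path 2):
  e0=(1,0,0) h→(0,1,4) k→(0,1,3)
  e1=(0,1,0) h→(3,4,2) k→(3,1,3)
  e2=(0,0,1) h→(3,2,3) k→(1,3,4)
  ⟦path⟧₂ = ⟨0 3 1; 1 1 3; 3 3 4⟩
Equal? differ; not commutative

Answer: DOES NOT COMMUTE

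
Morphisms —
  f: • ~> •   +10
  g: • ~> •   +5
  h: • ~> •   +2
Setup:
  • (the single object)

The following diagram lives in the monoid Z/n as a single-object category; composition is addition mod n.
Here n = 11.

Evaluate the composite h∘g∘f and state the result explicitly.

  0 +10≡10 +5≡4 +2≡6  (mod 11)
composite: +6

Answer: +6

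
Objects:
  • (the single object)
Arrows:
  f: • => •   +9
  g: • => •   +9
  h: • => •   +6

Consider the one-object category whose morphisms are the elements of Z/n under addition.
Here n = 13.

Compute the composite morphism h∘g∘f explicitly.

Answer: +11

Trace:
  0 +9≡9 +9≡5 +6≡11  (mod 13)
composite: +11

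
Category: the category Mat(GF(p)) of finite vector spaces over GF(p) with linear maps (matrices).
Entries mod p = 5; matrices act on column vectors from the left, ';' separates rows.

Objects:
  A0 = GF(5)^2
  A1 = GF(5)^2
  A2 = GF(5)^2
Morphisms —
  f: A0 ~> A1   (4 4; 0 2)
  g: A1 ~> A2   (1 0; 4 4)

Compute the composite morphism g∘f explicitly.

Answer: (4 4; 1 4)

Derivation:
  e0=⟨1,0⟩ f~>⟨4,0⟩ g~>⟨4,1⟩
  e1=⟨0,1⟩ f~>⟨4,2⟩ g~>⟨4,4⟩
result: (4 4; 1 4)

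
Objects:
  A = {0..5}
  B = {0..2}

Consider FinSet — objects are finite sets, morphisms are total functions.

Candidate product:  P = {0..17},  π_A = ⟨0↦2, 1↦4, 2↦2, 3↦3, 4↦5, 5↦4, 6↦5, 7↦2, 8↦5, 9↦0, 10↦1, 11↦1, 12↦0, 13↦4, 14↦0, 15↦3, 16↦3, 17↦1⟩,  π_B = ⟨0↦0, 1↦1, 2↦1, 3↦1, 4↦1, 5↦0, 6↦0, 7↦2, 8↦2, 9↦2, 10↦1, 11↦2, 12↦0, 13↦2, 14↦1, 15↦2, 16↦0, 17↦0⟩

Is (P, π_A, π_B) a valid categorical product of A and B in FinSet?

|A|·|B| = 6·3 = 18;  |P| = 18
Check the pairing map k ↦ (π_A(k), π_B(k)):
  0 ↦ (2,0)
  1 ↦ (4,1)
  2 ↦ (2,1)
  3 ↦ (3,1)
  4 ↦ (5,1)
  5 ↦ (4,0)
  6 ↦ (5,0)
  7 ↦ (2,2)
  8 ↦ (5,2)
  9 ↦ (0,2)
  10 ↦ (1,1)
  11 ↦ (1,2)
  12 ↦ (0,0)
  13 ↦ (4,2)
  14 ↦ (0,1)
  15 ↦ (3,2)
  16 ↦ (3,0)
  17 ↦ (1,0)
distinct pairs in image: 18 / 18 needed
  → bijection onto A×B; projections well-typed.

Answer: VALID PRODUCT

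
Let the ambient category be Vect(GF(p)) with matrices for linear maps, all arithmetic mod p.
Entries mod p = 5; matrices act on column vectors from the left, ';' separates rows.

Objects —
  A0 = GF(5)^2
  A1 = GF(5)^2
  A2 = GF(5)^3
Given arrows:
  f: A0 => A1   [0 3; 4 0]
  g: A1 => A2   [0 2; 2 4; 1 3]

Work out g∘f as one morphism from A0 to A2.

Answer: [3 0; 1 1; 2 3]

Derivation:
  e0=(1,0) f=>(0,4) g=>(3,1,2)
  e1=(0,1) f=>(3,0) g=>(0,1,3)
⟦path⟧: [3 0; 1 1; 2 3]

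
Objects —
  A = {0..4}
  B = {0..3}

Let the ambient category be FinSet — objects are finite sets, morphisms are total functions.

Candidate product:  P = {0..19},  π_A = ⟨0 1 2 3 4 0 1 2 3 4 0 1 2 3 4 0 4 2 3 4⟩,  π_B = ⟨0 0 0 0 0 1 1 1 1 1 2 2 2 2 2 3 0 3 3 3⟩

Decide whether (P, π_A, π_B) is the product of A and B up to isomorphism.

Answer: NOT A VALID PRODUCT — duplicate pair at indices 4,16

Derivation:
|A|·|B| = 5·4 = 20;  |P| = 20
Check the pairing map k ↦ (π_A(k), π_B(k)):
  0 -> (0,0)
  1 -> (1,0)
  2 -> (2,0)
  3 -> (3,0)
  4 -> (4,0)
  5 -> (0,1)
  6 -> (1,1)
  7 -> (2,1)
  8 -> (3,1)
  9 -> (4,1)
  10 -> (0,2)
  11 -> (1,2)
  12 -> (2,2)
  13 -> (3,2)
  14 -> (4,2)
  15 -> (0,3)
  16 -> (4,0)  ✗ repeats pair of k=4
  17 -> (2,3)
  18 -> (3,3)
  19 -> (4,3)
distinct pairs in image: 19 / 20 needed
  → (4,0) hit at k=4 and k=16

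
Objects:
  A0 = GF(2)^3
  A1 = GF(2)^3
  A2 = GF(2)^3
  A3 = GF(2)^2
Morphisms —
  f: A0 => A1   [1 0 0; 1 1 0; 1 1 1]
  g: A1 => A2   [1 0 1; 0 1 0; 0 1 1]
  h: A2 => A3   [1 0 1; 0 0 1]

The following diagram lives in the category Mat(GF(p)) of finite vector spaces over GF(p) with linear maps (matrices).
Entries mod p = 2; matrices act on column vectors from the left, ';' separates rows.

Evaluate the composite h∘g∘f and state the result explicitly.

Answer: [0 1 0; 0 0 1]

Work:
  e0=[1,0,0] f=>[1,1,1] g=>[0,1,0] h=>[0,0]
  e1=[0,1,0] f=>[0,1,1] g=>[1,1,0] h=>[1,0]
  e2=[0,0,1] f=>[0,0,1] g=>[1,0,1] h=>[0,1]
composite: [0 1 0; 0 0 1]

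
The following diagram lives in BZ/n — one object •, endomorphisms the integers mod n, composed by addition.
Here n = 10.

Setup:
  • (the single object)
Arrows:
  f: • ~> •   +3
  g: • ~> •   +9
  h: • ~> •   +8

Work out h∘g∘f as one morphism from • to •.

Answer: +0

Derivation:
  0 +3≡3 +9≡2 +8≡0  (mod 10)
composite: +0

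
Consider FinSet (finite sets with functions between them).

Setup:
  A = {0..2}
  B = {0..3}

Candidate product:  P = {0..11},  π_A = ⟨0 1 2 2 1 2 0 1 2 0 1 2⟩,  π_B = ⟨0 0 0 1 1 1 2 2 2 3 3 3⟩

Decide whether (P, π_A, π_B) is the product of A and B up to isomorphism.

Answer: NOT A VALID PRODUCT — duplicate pair at indices 5,3

Derivation:
|A|·|B| = 3·4 = 12;  |P| = 12
Check the pairing map k ↦ (π_A(k), π_B(k)):
  0 -> (0,0)
  1 -> (1,0)
  2 -> (2,0)
  3 -> (2,1)
  4 -> (1,1)
  5 -> (2,1)  ✗ repeats pair of k=3
  6 -> (0,2)
  7 -> (1,2)
  8 -> (2,2)
  9 -> (0,3)
  10 -> (1,3)
  11 -> (2,3)
distinct pairs in image: 11 / 12 needed
  → (2,1) hit at k=3 and k=5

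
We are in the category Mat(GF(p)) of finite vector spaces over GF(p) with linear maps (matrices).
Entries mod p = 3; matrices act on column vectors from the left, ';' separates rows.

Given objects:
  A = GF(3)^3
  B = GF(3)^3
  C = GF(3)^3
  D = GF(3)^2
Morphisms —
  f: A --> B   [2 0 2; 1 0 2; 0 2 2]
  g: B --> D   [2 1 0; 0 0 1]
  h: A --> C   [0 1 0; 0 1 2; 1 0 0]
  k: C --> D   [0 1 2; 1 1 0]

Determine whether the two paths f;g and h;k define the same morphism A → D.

Answer: DOES NOT COMMUTE

Trace:
1) trace f;g:
  e0=[1,0,0] f-->[2,1,0] g-->[2,0]
  e1=[0,1,0] f-->[0,0,2] g-->[0,2]
  e2=[0,0,1] f-->[2,2,2] g-->[0,2]
  ⟦path⟧₁ = [2 0 0; 0 2 2]
2) trace h;k:
  e0=[1,0,0] h-->[0,0,1] k-->[2,0]
  e1=[0,1,0] h-->[1,1,0] k-->[1,2]
  e2=[0,0,1] h-->[0,2,0] k-->[2,2]
  ⟦path⟧₂ = [2 1 2; 0 2 2]
Equal? differ; not commutative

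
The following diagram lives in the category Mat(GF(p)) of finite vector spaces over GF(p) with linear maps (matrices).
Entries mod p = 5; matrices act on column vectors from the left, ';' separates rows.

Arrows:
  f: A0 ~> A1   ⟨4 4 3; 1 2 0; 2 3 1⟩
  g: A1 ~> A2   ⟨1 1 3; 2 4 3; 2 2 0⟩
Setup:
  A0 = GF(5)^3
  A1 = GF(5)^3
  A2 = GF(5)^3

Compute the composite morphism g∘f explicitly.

  e0=⟨1,0,0⟩ f~>⟨4,1,2⟩ g~>⟨1,3,0⟩
  e1=⟨0,1,0⟩ f~>⟨4,2,3⟩ g~>⟨0,0,2⟩
  e2=⟨0,0,1⟩ f~>⟨3,0,1⟩ g~>⟨1,4,1⟩
composite: ⟨1 0 1; 3 0 4; 0 2 1⟩

Answer: ⟨1 0 1; 3 0 4; 0 2 1⟩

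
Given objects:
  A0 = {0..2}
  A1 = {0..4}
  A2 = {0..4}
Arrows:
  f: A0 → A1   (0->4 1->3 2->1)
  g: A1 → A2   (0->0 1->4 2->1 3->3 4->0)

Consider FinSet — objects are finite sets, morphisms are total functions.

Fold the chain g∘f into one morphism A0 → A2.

Answer: (0->0 1->3 2->4)

Derivation:
  0 f→4 g→0
  1 f→3 g→3
  2 f→1 g→4
⟦path⟧: (0->0 1->3 2->4)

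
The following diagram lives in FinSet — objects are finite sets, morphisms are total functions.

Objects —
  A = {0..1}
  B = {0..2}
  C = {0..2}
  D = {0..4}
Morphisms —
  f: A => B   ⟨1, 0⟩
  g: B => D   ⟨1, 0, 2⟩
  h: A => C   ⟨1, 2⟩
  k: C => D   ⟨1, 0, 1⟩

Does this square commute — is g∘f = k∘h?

Answer: COMMUTES

Work:
Along f;g (path 1):
  0 f=>1 g=>0
  1 f=>0 g=>1
  ⟦path⟧₁ = ⟨0, 1⟩
Along h;k (path 2):
  0 h=>1 k=>0
  1 h=>2 k=>1
  ⟦path⟧₂ = ⟨0, 1⟩
Equal? YES — commutes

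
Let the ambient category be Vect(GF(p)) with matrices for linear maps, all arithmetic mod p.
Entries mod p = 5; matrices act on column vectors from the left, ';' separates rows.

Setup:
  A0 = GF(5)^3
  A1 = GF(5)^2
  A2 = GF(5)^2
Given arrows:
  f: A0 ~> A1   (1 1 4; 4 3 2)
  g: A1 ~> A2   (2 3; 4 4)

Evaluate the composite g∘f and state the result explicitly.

Answer: (4 1 4; 0 1 4)

Trace:
  e0=(1,0,0) f~>(1,4) g~>(4,0)
  e1=(0,1,0) f~>(1,3) g~>(1,1)
  e2=(0,0,1) f~>(4,2) g~>(4,4)
result: (4 1 4; 0 1 4)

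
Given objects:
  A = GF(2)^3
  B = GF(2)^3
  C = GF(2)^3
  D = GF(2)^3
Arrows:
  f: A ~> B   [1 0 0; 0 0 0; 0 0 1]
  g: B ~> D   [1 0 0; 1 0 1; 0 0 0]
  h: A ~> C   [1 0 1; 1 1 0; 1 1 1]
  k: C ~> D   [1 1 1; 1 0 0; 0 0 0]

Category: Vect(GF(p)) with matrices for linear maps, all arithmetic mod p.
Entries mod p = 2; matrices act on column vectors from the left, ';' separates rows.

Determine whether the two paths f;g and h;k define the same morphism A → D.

Along f;g (path 1):
  e0=⟨1,0,0⟩ f~>⟨1,0,0⟩ g~>⟨1,1,0⟩
  e1=⟨0,1,0⟩ f~>⟨0,0,0⟩ g~>⟨0,0,0⟩
  e2=⟨0,0,1⟩ f~>⟨0,0,1⟩ g~>⟨0,1,0⟩
  ⟦path⟧₁ = [1 0 0; 1 0 1; 0 0 0]
Along h;k (path 2):
  e0=⟨1,0,0⟩ h~>⟨1,1,1⟩ k~>⟨1,1,0⟩
  e1=⟨0,1,0⟩ h~>⟨0,1,1⟩ k~>⟨0,0,0⟩
  e2=⟨0,0,1⟩ h~>⟨1,0,1⟩ k~>⟨0,1,0⟩
  ⟦path⟧₂ = [1 0 0; 1 0 1; 0 0 0]
Equal? equal; square commutes

Answer: COMMUTES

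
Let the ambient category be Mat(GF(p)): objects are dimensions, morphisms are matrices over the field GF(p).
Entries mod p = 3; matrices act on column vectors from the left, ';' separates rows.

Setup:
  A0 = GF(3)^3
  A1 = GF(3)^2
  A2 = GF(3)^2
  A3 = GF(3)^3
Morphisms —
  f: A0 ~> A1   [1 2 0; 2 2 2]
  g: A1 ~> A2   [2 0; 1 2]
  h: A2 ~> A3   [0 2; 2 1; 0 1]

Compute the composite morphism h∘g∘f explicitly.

Answer: [1 0 2; 0 2 1; 2 0 1]

Work:
  e0=[1,0,0] f~>[1,2] g~>[2,2] h~>[1,0,2]
  e1=[0,1,0] f~>[2,2] g~>[1,0] h~>[0,2,0]
  e2=[0,0,1] f~>[0,2] g~>[0,1] h~>[2,1,1]
result: [1 0 2; 0 2 1; 2 0 1]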